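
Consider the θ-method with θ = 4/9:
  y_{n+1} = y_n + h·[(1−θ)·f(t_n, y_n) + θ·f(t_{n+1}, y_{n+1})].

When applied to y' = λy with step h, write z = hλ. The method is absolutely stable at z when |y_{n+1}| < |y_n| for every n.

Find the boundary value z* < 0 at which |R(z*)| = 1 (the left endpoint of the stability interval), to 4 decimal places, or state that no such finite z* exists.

z* = -18.0000.

On y'=λy, z=hλ:
  y_{n+1} = y_n + z·[5/9·y_n + 4/9·y_{n+1}] ⇒ (1 − 4/9z)y_{n+1} = (1 + 5/9z)y_n
  so R(z) = (1 + 5/9z)/(1 − 4/9z).

Boundary: |R(x)|=1, x<0.
x=-1.18: |R|=0.2259
R=−1: 1+5/9x = −1+4/9x ⇒ -1/9x=2 ⇒ x=2/(-1/9)=-18.0000
Confirm numerically:
  x=-15.927: |R|=0.97149 <1
  x=-15.692: |R|=0.96784 <1
  x=-7.694: |R|=0.74090 <1
  x=-18.529: |R|=1.00636 >1
  x=-18.074: |R|=1.00091 >1
  x=-18.040: |R|=1.00049 >1
So |R|<1 on (-18.0000, 0).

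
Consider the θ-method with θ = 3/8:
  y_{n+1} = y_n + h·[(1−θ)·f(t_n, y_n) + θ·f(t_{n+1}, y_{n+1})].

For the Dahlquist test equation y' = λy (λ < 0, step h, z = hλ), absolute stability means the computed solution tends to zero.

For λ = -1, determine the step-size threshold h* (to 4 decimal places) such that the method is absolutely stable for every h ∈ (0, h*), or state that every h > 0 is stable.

(-8.0000,0); λ=-1 ⇒ h* = (8)/1 = 8.0000.

On y'=λy, z=hλ:
  y_{n+1} = y_n + z·[5/8·y_n + 3/8·y_{n+1}] ⇒ (1 − 3/8z)y_{n+1} = (1 + 5/8z)y_n
  Hence R(z) = (1 + 5/8z)/(1 − 3/8z).

Find x<0 with |R(x)|<1.
x=-1.58: |R|=0.0078
R=−1: 1+5/8x = −1+3/8x ⇒ -1/4x=2 ⇒ x=2/(-1/4)=-8.0000
Confirm numerically:
  x=-6.114: |R|=0.85681 <1
  x=-5.262: |R|=0.76978 <1
  x=-4.863: |R|=0.72225 <1
  x=-8.152: |R|=1.00937 >1
  x=-8.113: |R|=1.00699 >1
  x=-8.025: |R|=1.00156 >1
Stable set (-8.0000, 0).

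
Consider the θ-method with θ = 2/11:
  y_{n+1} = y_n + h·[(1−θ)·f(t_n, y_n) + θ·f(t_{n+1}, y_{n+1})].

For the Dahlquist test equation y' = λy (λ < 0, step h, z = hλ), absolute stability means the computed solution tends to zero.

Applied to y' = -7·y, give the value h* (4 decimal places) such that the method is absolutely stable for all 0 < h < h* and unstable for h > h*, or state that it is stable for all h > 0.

With y'=λy (z=hλ):
  y_{n+1} = y_n + z·[9/11·y_n + 2/11·y_{n+1}] ⇒ (1 − 2/11z)y_{n+1} = (1 + 9/11z)y_n
  so R(z) = (1 + 9/11z)/(1 − 2/11z).

Boundary: |R(x)|=1, x<0.
x=-0.82: |R|=0.2864
R=−1: 1+9/11x = −1+2/11x ⇒ -7/11x=2 ⇒ x=2/(-7/11)=-3.1429
Confirm numerically:
  x=-2.797: |R|=0.85410 <1
  x=-1.537: |R|=0.20129 <1
  x=-1.535: |R|=0.20007 <1
  x=-3.596: |R|=1.17436 >1
  x=-3.571: |R|=1.16520 >1
Stable set (-3.1429, 0).

(-3.1429,0); λ=-7 ⇒ h* = (22/7)/7 = 0.4490.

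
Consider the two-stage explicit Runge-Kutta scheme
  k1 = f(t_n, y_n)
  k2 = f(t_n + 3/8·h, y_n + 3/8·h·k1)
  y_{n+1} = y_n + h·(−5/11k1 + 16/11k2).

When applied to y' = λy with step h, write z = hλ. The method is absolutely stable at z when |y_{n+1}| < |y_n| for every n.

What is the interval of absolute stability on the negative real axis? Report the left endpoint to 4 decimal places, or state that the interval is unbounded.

z∈(-1.8333,0).

Set f=λy, z=hλ:
  k1=λy_n ⇒ h·k1=z·y_n;  k2=λ(1+3/8z)y_n ⇒ h·k2=z(1+3/8z)y_n
  y_{n+1}/y_n = 1 − 5/11z + 16/11z(1+3/8z) = 1 + z + 6/11z²
  so R(z) = 1 + z + 6/11z².

Solve |R(x)|<1 on ℝ⁻.
x=-0.83: |R|=0.5458
R=1: x+6/11x²=0 ⇒ x=−11/6=-1.8333; min R=1−1/(4·6/11)=0.5417>−1
Confirm numerically:
  x=-1.604: |R|=0.79935 <1
  x=-1.161: |R|=0.57423 <1
  x=-0.912: |R|=0.54168 <1
  x=-2.417: |R|=1.76948 >1
  x=-2.187: |R|=1.42189 >1
  x=-1.855: |R|=1.02192 >1
So |R|<1 on (-1.8333, 0).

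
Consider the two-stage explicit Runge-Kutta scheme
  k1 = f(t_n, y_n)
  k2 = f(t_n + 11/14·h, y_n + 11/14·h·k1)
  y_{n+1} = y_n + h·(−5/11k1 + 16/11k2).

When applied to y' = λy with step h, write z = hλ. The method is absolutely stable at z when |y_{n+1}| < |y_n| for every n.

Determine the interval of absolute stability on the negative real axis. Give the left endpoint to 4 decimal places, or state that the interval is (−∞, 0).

Test eqn y'=λy, z=hλ:
  k1=λy_n ⇒ h·k1=z·y_n;  k2=λ(1+11/14z)y_n ⇒ h·k2=z(1+11/14z)y_n
  y_{n+1}/y_n = 1 − 5/11z + 16/11z(1+11/14z) = 1 + z + 8/7z²
  Hence R(z) = 1 + z + 8/7z².

Solve |R(x)|<1 on ℝ⁻.
x=-1.34: |R|=1.7121
R=1: x+8/7x²=0 ⇒ x=−7/8=-0.8750; min R=1−1/(4·8/7)=0.7812>−1
Confirm numerically:
  x=-0.807: |R|=0.93728 <1
  x=-0.604: |R|=0.81293 <1
  x=-0.504: |R|=0.78630 <1
  x=-1.230: |R|=1.49903 >1
  x=-1.227: |R|=1.49360 >1
  x=-1.036: |R|=1.19062 >1
Stable set (-0.8750, 0).

z∈(-0.8750,0).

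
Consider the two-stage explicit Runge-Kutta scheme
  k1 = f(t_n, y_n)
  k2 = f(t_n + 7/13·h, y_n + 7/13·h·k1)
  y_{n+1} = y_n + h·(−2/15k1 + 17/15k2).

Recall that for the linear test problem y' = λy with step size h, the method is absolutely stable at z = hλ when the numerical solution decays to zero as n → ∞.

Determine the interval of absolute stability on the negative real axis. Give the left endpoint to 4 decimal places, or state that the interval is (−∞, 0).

(-1.6387, 0).

With y'=λy (z=hλ):
  k1=λy_n ⇒ h·k1=z·y_n;  k2=λ(1+7/13z)y_n ⇒ h·k2=z(1+7/13z)y_n
  y_{n+1}/y_n = 1 − 2/15z + 17/15z(1+7/13z) = 1 + z + 119/195z²
  Hence R(z) = 1 + z + 119/195z².

Find x<0 with |R(x)|<1.
x=-1.17: |R|=0.6654
R=1: x+119/195x²=0 ⇒ x=−195/119=-1.6387; min R=1−1/(4·119/195)=0.5903>−1
Confirm numerically:
  x=-1.445: |R|=0.82923 <1
  x=-1.289: |R|=0.72495 <1
  x=-0.664: |R|=0.60506 <1
  x=-2.145: |R|=1.66281 >1
  x=-2.089: |R|=1.57411 >1
  x=-2.082: |R|=1.56329 >1
Interval (-1.6387, 0).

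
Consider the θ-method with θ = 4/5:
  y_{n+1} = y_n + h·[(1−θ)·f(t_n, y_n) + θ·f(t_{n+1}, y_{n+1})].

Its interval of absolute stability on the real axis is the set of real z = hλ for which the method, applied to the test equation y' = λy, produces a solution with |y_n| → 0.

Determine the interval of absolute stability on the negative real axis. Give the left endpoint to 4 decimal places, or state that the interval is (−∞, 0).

(−∞, 0) — no finite endpoint.

On y'=λy, z=hλ:
  y_{n+1} = y_n + z·[1/5·y_n + 4/5·y_{n+1}] ⇒ (1 − 4/5z)y_{n+1} = (1 + 1/5z)y_n
  Hence R(z) = (1 + 1/5z)/(1 − 4/5z).

Find x<0 with |R(x)|<1.
x=-1.13: |R|=0.4065
x=-2: |R|=0.2308
x=-10: |R|=0.1111
x=-100: |R|=0.2346
θ=4/5≥1/2 ⇒ |1+1/5x|<|1−4/5x| ∀x<0 ⇒ stable on all of ℝ⁻.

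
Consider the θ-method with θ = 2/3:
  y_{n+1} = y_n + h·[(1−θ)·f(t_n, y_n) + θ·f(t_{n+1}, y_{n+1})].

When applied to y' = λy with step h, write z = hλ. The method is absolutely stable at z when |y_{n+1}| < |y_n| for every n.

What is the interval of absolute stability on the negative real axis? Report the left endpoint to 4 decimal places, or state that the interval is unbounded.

interval (−∞, 0).

With y'=λy (z=hλ):
  y_{n+1} = y_n + z·[1/3·y_n + 2/3·y_{n+1}] ⇒ (1 − 2/3z)y_{n+1} = (1 + 1/3z)y_n
  R(z) = (1 + 1/3z)/(1 − 2/3z).

Boundary: |R(x)|=1, x<0.
x=-1.26: |R|=0.3152
x=-2: |R|=0.1429
x=-10: |R|=0.3043
x=-100: |R|=0.4778
θ=2/3≥1/2 ⇒ |1+1/3x|<|1−2/3x| ∀x<0 ⇒ stable on all of ℝ⁻.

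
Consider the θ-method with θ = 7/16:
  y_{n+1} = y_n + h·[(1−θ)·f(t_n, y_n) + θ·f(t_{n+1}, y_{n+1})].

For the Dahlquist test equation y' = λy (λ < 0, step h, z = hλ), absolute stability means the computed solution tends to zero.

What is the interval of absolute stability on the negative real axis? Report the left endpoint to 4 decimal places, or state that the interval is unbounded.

On y'=λy, z=hλ:
  y_{n+1} = y_n + z·[9/16·y_n + 7/16·y_{n+1}] ⇒ (1 − 7/16z)y_{n+1} = (1 + 9/16z)y_n
  ⇒ R(z) = (1 + 9/16z)/(1 − 7/16z).

Boundary: |R(x)|=1, x<0.
x=-0.56: |R|=0.5502
R=−1: 1+9/16x = −1+7/16x ⇒ -1/8x=2 ⇒ x=2/(-1/8)=-16.0000
Confirm numerically:
  x=-15.848: |R|=0.99761 <1
  x=-13.795: |R|=0.96082 <1
  x=-13.375: |R|=0.95211 <1
  x=-11.516: |R|=0.90718 <1
  x=-16.252: |R|=1.00388 >1
  x=-16.128: |R|=1.00199 >1
  x=-16.124: |R|=1.00192 >1
Stable set (-16.0000, 0).

z∈(-16.0000,0).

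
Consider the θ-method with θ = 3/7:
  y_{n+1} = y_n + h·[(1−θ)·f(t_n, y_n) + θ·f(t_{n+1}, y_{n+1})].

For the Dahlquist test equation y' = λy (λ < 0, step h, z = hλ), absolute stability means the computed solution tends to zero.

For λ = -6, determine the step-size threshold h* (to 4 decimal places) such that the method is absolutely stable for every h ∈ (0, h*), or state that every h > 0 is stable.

(-14.0000,0); λ=-6 ⇒ h* = (14)/6 = 2.3333.

On y'=λy, z=hλ:
  y_{n+1} = y_n + z·[4/7·y_n + 3/7·y_{n+1}] ⇒ (1 − 3/7z)y_{n+1} = (1 + 4/7z)y_n
  ⇒ R(z) = (1 + 4/7z)/(1 − 3/7z).

Solve |R(x)|<1 on ℝ⁻.
x=-0.83: |R|=0.3878
R=−1: 1+4/7x = −1+3/7x ⇒ -1/7x=2 ⇒ x=2/(-1/7)=-14.0000
Confirm numerically:
  x=-12.989: |R|=0.97801 <1
  x=-11.887: |R|=0.95047 <1
  x=-9.172: |R|=0.86012 <1
  x=-14.319: |R|=1.00639 >1
  x=-14.259: |R|=1.00520 >1
  x=-14.146: |R|=1.00295 >1
Stable set (-14.0000, 0).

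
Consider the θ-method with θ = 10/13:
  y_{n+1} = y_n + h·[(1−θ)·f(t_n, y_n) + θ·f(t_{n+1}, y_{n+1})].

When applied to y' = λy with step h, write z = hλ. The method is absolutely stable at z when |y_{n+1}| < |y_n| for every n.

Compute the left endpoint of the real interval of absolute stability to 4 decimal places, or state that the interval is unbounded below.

Set f=λy, z=hλ:
  y_{n+1} = y_n + z·[3/13·y_n + 10/13·y_{n+1}] ⇒ (1 − 10/13z)y_{n+1} = (1 + 3/13z)y_n
  Hence R(z) = (1 + 3/13z)/(1 − 10/13z).

Find x<0 with |R(x)|<1.
x=-0.74: |R|=0.5284
x=-2: |R|=0.2121
x=-10: |R|=0.1504
x=-100: |R|=0.2833
θ=10/13≥1/2 ⇒ |1+3/13x|<|1−10/13x| ∀x<0 ⇒ unbounded interval.

interval (−∞, 0).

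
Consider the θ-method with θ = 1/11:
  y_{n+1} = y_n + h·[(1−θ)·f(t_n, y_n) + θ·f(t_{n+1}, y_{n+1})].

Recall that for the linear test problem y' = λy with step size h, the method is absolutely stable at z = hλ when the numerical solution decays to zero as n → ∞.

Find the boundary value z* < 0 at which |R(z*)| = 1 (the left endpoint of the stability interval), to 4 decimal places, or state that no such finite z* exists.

left endpoint -2.4444.

On y'=λy, z=hλ:
  y_{n+1} = y_n + z·[10/11·y_n + 1/11·y_{n+1}] ⇒ (1 − 1/11z)y_{n+1} = (1 + 10/11z)y_n
  R(z) = (1 + 10/11z)/(1 − 1/11z).

Solve |R(x)|<1 on ℝ⁻.
x=-1.41: |R|=0.2498
R=−1: 1+10/11x = −1+1/11x ⇒ -9/11x=2 ⇒ x=2/(-9/11)=-2.4444
Confirm numerically:
  x=-2.327: |R|=0.92069 <1
  x=-1.807: |R|=0.55204 <1
  x=-1.607: |R|=0.40216 <1
  x=-1.206: |R|=0.08684 <1
  x=-2.963: |R|=1.33424 >1
  x=-2.603: |R|=1.10490 >1
  x=-2.546: |R|=1.06747 >1
Interval (-2.4444, 0).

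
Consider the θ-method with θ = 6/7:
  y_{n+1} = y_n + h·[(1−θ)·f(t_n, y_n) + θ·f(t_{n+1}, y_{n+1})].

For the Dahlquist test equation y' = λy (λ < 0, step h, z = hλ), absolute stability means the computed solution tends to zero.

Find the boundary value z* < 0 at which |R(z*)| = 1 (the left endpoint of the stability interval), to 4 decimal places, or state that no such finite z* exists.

interval (−∞, 0).

With y'=λy (z=hλ):
  y_{n+1} = y_n + z·[1/7·y_n + 6/7·y_{n+1}] ⇒ (1 − 6/7z)y_{n+1} = (1 + 1/7z)y_n
  R(z) = (1 + 1/7z)/(1 − 6/7z).

Boundary: |R(x)|=1, x<0.
x=-1.52: |R|=0.3400
x=-2: |R|=0.2632
x=-10: |R|=0.0448
x=-100: |R|=0.1532
θ=6/7≥1/2 ⇒ |1+1/7x|<|1−6/7x| ∀x<0 ⇒ unbounded interval.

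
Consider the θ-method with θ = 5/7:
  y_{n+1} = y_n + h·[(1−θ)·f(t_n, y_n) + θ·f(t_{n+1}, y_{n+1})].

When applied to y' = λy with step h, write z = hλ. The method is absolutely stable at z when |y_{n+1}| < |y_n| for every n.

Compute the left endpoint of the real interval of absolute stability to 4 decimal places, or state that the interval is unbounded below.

Test eqn y'=λy, z=hλ:
  y_{n+1} = y_n + z·[2/7·y_n + 5/7·y_{n+1}] ⇒ (1 − 5/7z)y_{n+1} = (1 + 2/7z)y_n
  so R(z) = (1 + 2/7z)/(1 − 5/7z).

Need |R(x)|<1, x<0.
x=-0.97: |R|=0.4270
x=-2: |R|=0.1765
x=-10: |R|=0.2281
x=-100: |R|=0.3807
θ=5/7≥1/2 ⇒ |1+2/7x|<|1−5/7x| ∀x<0 ⇒ unbounded interval.

interval (−∞, 0).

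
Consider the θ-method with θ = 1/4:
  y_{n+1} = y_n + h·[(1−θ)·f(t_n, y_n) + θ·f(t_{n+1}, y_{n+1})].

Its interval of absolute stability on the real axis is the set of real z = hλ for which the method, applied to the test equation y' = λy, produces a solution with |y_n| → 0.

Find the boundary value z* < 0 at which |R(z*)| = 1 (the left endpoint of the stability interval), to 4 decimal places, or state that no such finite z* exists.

Set f=λy, z=hλ:
  y_{n+1} = y_n + z·[3/4·y_n + 1/4·y_{n+1}] ⇒ (1 − 1/4z)y_{n+1} = (1 + 3/4z)y_n
  ⇒ R(z) = (1 + 3/4z)/(1 − 1/4z).

Find x<0 with |R(x)|<1.
x=-1.28: |R|=0.0303
R=−1: 1+3/4x = −1+1/4x ⇒ -1/2x=2 ⇒ x=2/(-1/2)=-4.0000
Confirm numerically:
  x=-2.760: |R|=0.63314 <1
  x=-2.162: |R|=0.40344 <1
  x=-1.604: |R|=0.14490 <1
  x=-4.412: |R|=1.09796 >1
  x=-4.366: |R|=1.08750 >1
Interval (-4.0000, 0).

left endpoint -4.0000.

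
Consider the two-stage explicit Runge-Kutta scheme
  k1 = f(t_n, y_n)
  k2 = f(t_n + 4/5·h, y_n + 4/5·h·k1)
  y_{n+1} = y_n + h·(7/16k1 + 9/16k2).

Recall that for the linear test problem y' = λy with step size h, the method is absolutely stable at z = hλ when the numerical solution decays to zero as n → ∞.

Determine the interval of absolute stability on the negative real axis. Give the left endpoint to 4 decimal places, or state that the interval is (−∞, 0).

On y'=λy, z=hλ:
  k1=λy_n ⇒ h·k1=z·y_n;  k2=λ(1+4/5z)y_n ⇒ h·k2=z(1+4/5z)y_n
  y_{n+1}/y_n = 1 + 7/16z + 9/16z(1+4/5z) = 1 + z + 9/20z²
  so R(z) = 1 + z + 9/20z².

Boundary: |R(x)|=1, x<0.
x=-0.68: |R|=0.5281
R=1: x+9/20x²=0 ⇒ x=−20/9=-2.2222; min R=1−1/(4·9/20)=0.4444>−1
Confirm numerically:
  x=-2.070: |R|=0.85820 <1
  x=-1.918: |R|=0.73743 <1
  x=-1.374: |R|=0.47554 <1
  x=-1.290: |R|=0.45885 <1
  x=-2.640: |R|=1.49632 >1
  x=-2.591: |R|=1.42998 >1
  x=-2.404: |R|=1.19665 >1
Interval (-2.2222, 0).

z∈(-2.2222,0).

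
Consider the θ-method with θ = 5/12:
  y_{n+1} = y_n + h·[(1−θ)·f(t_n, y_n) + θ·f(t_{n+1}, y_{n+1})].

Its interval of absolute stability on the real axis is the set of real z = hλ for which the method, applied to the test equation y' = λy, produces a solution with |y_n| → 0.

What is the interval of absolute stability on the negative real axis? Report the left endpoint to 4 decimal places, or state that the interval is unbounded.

(-12.0000, 0).

Test eqn y'=λy, z=hλ:
  y_{n+1} = y_n + z·[7/12·y_n + 5/12·y_{n+1}] ⇒ (1 − 5/12z)y_{n+1} = (1 + 7/12z)y_n
  so R(z) = (1 + 7/12z)/(1 − 5/12z).

Boundary: |R(x)|=1, x<0.
x=-1.55: |R|=0.0582
R=−1: 1+7/12x = −1+5/12x ⇒ -1/6x=2 ⇒ x=2/(-1/6)=-12.0000
Confirm numerically:
  x=-11.692: |R|=0.99126 <1
  x=-8.993: |R|=0.89443 <1
  x=-7.736: |R|=0.83173 <1
  x=-5.590: |R|=0.67910 <1
  x=-12.567: |R|=1.01515 >1
  x=-12.386: |R|=1.01044 >1
  x=-12.362: |R|=1.00981 >1
Stable set (-12.0000, 0).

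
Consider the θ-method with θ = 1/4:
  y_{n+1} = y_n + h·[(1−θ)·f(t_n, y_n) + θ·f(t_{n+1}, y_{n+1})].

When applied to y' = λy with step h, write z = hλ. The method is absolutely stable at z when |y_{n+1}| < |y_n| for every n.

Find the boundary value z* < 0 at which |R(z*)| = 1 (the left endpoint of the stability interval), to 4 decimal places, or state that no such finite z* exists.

left endpoint -4.0000.

Set f=λy, z=hλ:
  y_{n+1} = y_n + z·[3/4·y_n + 1/4·y_{n+1}] ⇒ (1 − 1/4z)y_{n+1} = (1 + 3/4z)y_n
  ⇒ R(z) = (1 + 3/4z)/(1 − 1/4z).

Solve |R(x)|<1 on ℝ⁻.
x=-1.77: |R|=0.2270
R=−1: 1+3/4x = −1+1/4x ⇒ -1/2x=2 ⇒ x=2/(-1/2)=-4.0000
Confirm numerically:
  x=-3.977: |R|=0.99423 <1
  x=-3.726: |R|=0.92907 <1
  x=-3.554: |R|=0.88192 <1
  x=-4.340: |R|=1.08153 >1
  x=-4.097: |R|=1.02396 >1
Interval (-4.0000, 0).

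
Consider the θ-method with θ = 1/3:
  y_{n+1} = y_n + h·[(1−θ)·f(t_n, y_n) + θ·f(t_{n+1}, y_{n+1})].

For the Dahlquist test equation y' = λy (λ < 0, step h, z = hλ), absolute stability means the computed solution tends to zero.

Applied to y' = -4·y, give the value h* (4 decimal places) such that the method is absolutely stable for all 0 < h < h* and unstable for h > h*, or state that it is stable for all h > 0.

(-6.0000,0); λ=-4 ⇒ h* = (6)/4 = 1.5000.

On y'=λy, z=hλ:
  y_{n+1} = y_n + z·[2/3·y_n + 1/3·y_{n+1}] ⇒ (1 − 1/3z)y_{n+1} = (1 + 2/3z)y_n
  so R(z) = (1 + 2/3z)/(1 − 1/3z).

Need |R(x)|<1, x<0.
x=-0.45: |R|=0.6087
R=−1: 1+2/3x = −1+1/3x ⇒ -1/3x=2 ⇒ x=2/(-1/3)=-6.0000
Confirm numerically:
  x=-5.707: |R|=0.96635 <1
  x=-4.987: |R|=0.87317 <1
  x=-4.301: |R|=0.76729 <1
  x=-6.578: |R|=1.06035 >1
  x=-6.563: |R|=1.05887 >1
  x=-6.196: |R|=1.02131 >1
So |R|<1 on (-6.0000, 0).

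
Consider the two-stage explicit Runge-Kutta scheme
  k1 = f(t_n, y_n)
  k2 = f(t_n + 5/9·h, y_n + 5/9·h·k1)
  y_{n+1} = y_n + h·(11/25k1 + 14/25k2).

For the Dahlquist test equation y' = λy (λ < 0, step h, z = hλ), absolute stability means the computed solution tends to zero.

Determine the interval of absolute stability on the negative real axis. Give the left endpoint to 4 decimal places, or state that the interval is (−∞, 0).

With y'=λy (z=hλ):
  k1=λy_n ⇒ h·k1=z·y_n;  k2=λ(1+5/9z)y_n ⇒ h·k2=z(1+5/9z)y_n
  y_{n+1}/y_n = 1 + 11/25z + 14/25z(1+5/9z) = 1 + z + 14/45z²
  ⇒ R(z) = 1 + z + 14/45z².

Need |R(x)|<1, x<0.
x=-1.32: |R|=0.2221
R=1: x+14/45x²=0 ⇒ x=−45/14=-3.2143; min R=1−1/(4·14/45)=0.1964>−1
Confirm numerically:
  x=-2.713: |R|=0.57689 <1
  x=-2.581: |R|=0.49149 <1
  x=-1.887: |R|=0.22079 <1
  x=-1.703: |R|=0.19929 <1
  x=-3.795: |R|=1.68563 >1
  x=-3.667: |R|=1.51648 >1
  x=-3.579: |R|=1.40610 >1
Stable set (-3.2143, 0).

(-3.2143, 0).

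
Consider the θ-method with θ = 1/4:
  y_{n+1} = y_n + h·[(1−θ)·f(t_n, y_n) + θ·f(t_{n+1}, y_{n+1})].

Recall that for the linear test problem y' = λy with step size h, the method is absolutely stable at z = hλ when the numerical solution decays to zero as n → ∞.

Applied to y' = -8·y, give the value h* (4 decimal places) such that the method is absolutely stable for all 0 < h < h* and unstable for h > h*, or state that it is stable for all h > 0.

On y'=λy, z=hλ:
  y_{n+1} = y_n + z·[3/4·y_n + 1/4·y_{n+1}] ⇒ (1 − 1/4z)y_{n+1} = (1 + 3/4z)y_n
  Hence R(z) = (1 + 3/4z)/(1 − 1/4z).

Solve |R(x)|<1 on ℝ⁻.
x=-0.36: |R|=0.6697
R=−1: 1+3/4x = −1+1/4x ⇒ -1/2x=2 ⇒ x=2/(-1/2)=-4.0000
Confirm numerically:
  x=-3.921: |R|=0.98005 <1
  x=-3.025: |R|=0.72242 <1
  x=-2.941: |R|=0.69486 <1
  x=-2.024: |R|=0.34396 <1
  x=-4.535: |R|=1.12537 >1
  x=-4.505: |R|=1.11875 >1
  x=-4.246: |R|=1.05967 >1
Stable set (-4.0000, 0).

(-4.0000,0); λ=-8 ⇒ h* = (4)/8 = 0.5000.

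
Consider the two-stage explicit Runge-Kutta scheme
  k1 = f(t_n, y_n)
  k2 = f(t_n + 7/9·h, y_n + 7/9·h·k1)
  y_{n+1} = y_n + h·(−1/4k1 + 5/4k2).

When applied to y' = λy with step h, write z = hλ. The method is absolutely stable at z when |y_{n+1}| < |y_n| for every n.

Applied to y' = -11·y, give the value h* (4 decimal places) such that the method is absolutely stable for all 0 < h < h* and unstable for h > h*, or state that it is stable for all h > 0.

(-1.0286,0); λ=-11 ⇒ h* = (36/35)/11 = 0.0935.

On y'=λy, z=hλ:
  k1=λy_n ⇒ h·k1=z·y_n;  k2=λ(1+7/9z)y_n ⇒ h·k2=z(1+7/9z)y_n
  y_{n+1}/y_n = 1 − 1/4z + 5/4z(1+7/9z) = 1 + z + 35/36z²
  R(z) = 1 + z + 35/36z².

Solve |R(x)|<1 on ℝ⁻.
x=-0.53: |R|=0.7431
R=1: x+35/36x²=0 ⇒ x=−36/35=-1.0286; min R=1−1/(4·35/36)=0.7429>−1
Confirm numerically:
  x=-0.930: |R|=0.91087 <1
  x=-0.910: |R|=0.89510 <1
  x=-0.903: |R|=0.88976 <1
  x=-0.544: |R|=0.74372 <1
  x=-1.618: |R|=1.92720 >1
  x=-1.186: |R|=1.18152 >1
  x=-1.060: |R|=1.03239 >1
So |R|<1 on (-1.0286, 0).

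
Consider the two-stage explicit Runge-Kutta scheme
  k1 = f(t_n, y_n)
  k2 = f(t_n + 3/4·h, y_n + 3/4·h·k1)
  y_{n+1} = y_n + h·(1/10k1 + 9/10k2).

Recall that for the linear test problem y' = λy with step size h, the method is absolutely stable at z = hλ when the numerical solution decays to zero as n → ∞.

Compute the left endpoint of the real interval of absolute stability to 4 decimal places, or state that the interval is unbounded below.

Test eqn y'=λy, z=hλ:
  k1=λy_n ⇒ h·k1=z·y_n;  k2=λ(1+3/4z)y_n ⇒ h·k2=z(1+3/4z)y_n
  y_{n+1}/y_n = 1 + 1/10z + 9/10z(1+3/4z) = 1 + z + 27/40z²
  Hence R(z) = 1 + z + 27/40z².

Boundary: |R(x)|=1, x<0.
x=-0.91: |R|=0.6490
R=1: x+27/40x²=0 ⇒ x=−40/27=-1.4815; min R=1−1/(4·27/40)=0.6296>−1
Confirm numerically:
  x=-0.986: |R|=0.67023 <1
  x=-0.903: |R|=0.64740 <1
  x=-0.855: |R|=0.63844 <1
  x=-0.812: |R|=0.63306 <1
  x=-1.786: |R|=1.36711 >1
  x=-1.642: |R|=1.17791 >1
Interval (-1.4815, 0).

left endpoint -1.4815.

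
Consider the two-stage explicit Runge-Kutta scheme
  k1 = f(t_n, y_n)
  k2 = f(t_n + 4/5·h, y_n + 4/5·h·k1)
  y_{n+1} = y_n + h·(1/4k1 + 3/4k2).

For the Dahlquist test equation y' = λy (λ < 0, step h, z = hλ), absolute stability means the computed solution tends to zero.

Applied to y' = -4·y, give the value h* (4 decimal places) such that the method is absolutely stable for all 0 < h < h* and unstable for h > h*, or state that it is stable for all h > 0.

On y'=λy, z=hλ:
  k1=λy_n ⇒ h·k1=z·y_n;  k2=λ(1+4/5z)y_n ⇒ h·k2=z(1+4/5z)y_n
  y_{n+1}/y_n = 1 + 1/4z + 3/4z(1+4/5z) = 1 + z + 3/5z²
  Hence R(z) = 1 + z + 3/5z².

Solve |R(x)|<1 on ℝ⁻.
x=-0.85: |R|=0.5835
R=1: x+3/5x²=0 ⇒ x=−5/3=-1.6667; min R=1−1/(4·3/5)=0.5833>−1
Confirm numerically:
  x=-1.627: |R|=0.96128 <1
  x=-1.455: |R|=0.81522 <1
  x=-1.445: |R|=0.80781 <1
  x=-1.119: |R|=0.63230 <1
  x=-2.124: |R|=1.58283 >1
  x=-2.048: |R|=1.46858 >1
Stable set (-1.6667, 0).

(-1.6667,0); λ=-4 ⇒ h* = (5/3)/4 = 0.4167.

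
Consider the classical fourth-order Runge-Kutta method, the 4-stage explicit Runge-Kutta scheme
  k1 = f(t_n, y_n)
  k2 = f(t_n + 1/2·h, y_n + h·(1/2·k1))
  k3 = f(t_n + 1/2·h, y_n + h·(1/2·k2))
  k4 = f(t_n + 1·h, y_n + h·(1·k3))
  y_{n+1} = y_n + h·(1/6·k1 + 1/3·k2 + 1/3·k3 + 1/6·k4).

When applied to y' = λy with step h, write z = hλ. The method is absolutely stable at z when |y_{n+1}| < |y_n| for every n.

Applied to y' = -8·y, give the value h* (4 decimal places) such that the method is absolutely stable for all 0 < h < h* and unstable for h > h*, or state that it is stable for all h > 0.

Set f=λy, z=hλ:
  order 4, 4-stage ⇒ R(z)=1+z+z^2/2+z^3/6+z^4/24
  (e.g. R(-0.87)=0.42257, |R|=0.42257)

Find x<0 with |R(x)|<1.
x=-0.87: |R|=0.4226
|R(-2.55)|=0.6995 |R(-1.7)|=0.2742 |R(-1.54)|=0.2714
Bisect:
  x_lo=-3.2049 |R|=1.8402  x_hi=-0.1590 |R|=0.8530
  mid=-1.68195 |R|=0.27296 →hi
  mid=-2.44342 |R|=0.59560 →hi
  mid=-2.82416 |R|=1.06020 →lo
  mid=-2.63379 |R|=0.79460 →hi
  mid=-2.72898 |R|=0.91836 →hi
  mid=-2.77657 |R|=0.98693 →hi
  mid=-2.80037 |R|=1.02297 →lo
  ...
  [-2.78531,-2.78512] ⇒ x*=-2.7853
So |R|<1 on (-2.7853, 0).

(-2.7853,0); λ=-8 ⇒ h* = 0.3482.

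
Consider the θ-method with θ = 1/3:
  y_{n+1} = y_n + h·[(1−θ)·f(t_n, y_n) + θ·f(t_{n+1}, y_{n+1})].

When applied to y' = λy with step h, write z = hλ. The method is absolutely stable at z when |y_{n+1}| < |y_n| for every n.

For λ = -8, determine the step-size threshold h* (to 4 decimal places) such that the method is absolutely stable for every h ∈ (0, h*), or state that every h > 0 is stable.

(-6.0000,0); λ=-8 ⇒ h* = (6)/8 = 0.7500.

With y'=λy (z=hλ):
  y_{n+1} = y_n + z·[2/3·y_n + 1/3·y_{n+1}] ⇒ (1 − 1/3z)y_{n+1} = (1 + 2/3z)y_n
  so R(z) = (1 + 2/3z)/(1 − 1/3z).

Find x<0 with |R(x)|<1.
x=-1.2: |R|=0.1429
R=−1: 1+2/3x = −1+1/3x ⇒ -1/3x=2 ⇒ x=2/(-1/3)=-6.0000
Confirm numerically:
  x=-4.767: |R|=0.84125 <1
  x=-4.466: |R|=0.79454 <1
  x=-4.145: |R|=0.74038 <1
  x=-2.899: |R|=0.47432 <1
  x=-6.337: |R|=1.03609 >1
  x=-6.131: |R|=1.01435 >1
So |R|<1 on (-6.0000, 0).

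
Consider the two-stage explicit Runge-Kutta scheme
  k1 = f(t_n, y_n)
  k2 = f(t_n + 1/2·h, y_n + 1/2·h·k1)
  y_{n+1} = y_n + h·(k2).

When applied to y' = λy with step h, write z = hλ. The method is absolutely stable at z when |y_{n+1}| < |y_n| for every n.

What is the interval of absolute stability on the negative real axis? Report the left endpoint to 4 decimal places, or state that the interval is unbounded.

On y'=λy, z=hλ:
  k1=λy_n ⇒ h·k1=z·y_n;  k2=λ(1+1/2z)y_n ⇒ h·k2=z(1+1/2z)y_n
  y_{n+1}/y_n = 1 + z(1+1/2z) = 1 + z + 1/2z²
  so R(z) = 1 + z + 1/2z².

Boundary: |R(x)|=1, x<0.
x=-1.38: |R|=0.5722
R=1: x+1/2x²=0 ⇒ x=−2=-2.0000; min R=1−1/(4·1/2)=0.5000>−1
Confirm numerically:
  x=-1.566: |R|=0.66018 <1
  x=-1.486: |R|=0.61810 <1
  x=-1.123: |R|=0.50756 <1
  x=-2.214: |R|=1.23690 >1
  x=-2.160: |R|=1.17280 >1
  x=-2.087: |R|=1.09078 >1
Interval (-2.0000, 0).

z∈(-2.0000,0).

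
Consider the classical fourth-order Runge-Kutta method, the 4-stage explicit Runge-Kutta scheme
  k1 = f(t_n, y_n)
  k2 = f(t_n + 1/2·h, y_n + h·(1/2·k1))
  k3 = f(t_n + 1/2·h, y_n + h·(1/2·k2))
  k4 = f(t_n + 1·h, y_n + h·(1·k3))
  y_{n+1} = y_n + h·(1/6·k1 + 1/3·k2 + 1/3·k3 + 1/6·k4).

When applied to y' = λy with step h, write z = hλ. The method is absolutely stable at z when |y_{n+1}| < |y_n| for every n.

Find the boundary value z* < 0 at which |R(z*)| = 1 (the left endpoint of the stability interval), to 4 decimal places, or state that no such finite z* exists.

Set f=λy, z=hλ:
  order 4, 4-stage ⇒ R(z)=1+z+z^2/2+z^3/6+z^4/24
  (e.g. R(-0.62)=0.53864, |R|=0.53864)

Find x<0 with |R(x)|<1.
x=-0.62: |R|=0.5386
|R(-3.01)|=1.3951 |R(-1.63)|=0.2708 |R(-1.33)|=0.2927
Bisect:
  x_lo=-3.3807 |R|=2.3369  x_hi=-0.0632 |R|=0.9388
  mid=-1.72195 |R|=0.27597 →hi
  mid=-2.55133 |R|=0.70087 →hi
  mid=-2.96602 |R|=1.30847 →lo
  mid=-2.75868 |R|=0.96061 →hi
  mid=-2.86235 |R|=1.12253 →lo
  mid=-2.81051 |R|=1.03869 →lo
  mid=-2.78459 |R|=0.99895 →hi
  mid=-2.79755 |R|=1.01864 →lo
  mid=-2.79107 |R|=1.00875 →lo
  mid=-2.78783 |R|=1.00384 →lo
  ...
  [-2.78540,-2.78520] ⇒ x*=-2.7853
Stable set (-2.7853, 0).

z* = -2.7853.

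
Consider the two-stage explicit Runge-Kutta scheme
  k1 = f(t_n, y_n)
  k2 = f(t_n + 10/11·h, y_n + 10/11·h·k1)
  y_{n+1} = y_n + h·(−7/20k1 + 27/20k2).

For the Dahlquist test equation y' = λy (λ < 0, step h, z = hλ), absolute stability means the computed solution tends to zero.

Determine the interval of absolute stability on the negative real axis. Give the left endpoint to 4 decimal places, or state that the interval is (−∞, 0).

(-0.8148, 0).

Test eqn y'=λy, z=hλ:
  k1=λy_n ⇒ h·k1=z·y_n;  k2=λ(1+10/11z)y_n ⇒ h·k2=z(1+10/11z)y_n
  y_{n+1}/y_n = 1 − 7/20z + 27/20z(1+10/11z) = 1 + z + 27/22z²
  Hence R(z) = 1 + z + 27/22z².

Need |R(x)|<1, x<0.
x=-0.59: |R|=0.8372
R=1: x+27/22x²=0 ⇒ x=−22/27=-0.8148; min R=1−1/(4·27/22)=0.7963>−1
Confirm numerically:
  x=-0.739: |R|=0.93124 <1
  x=-0.571: |R|=0.82914 <1
  x=-0.416: |R|=0.79639 <1
  x=-1.321: |R|=1.82064 >1
  x=-1.055: |R|=1.31099 >1
  x=-0.854: |R|=1.04107 >1
Stable set (-0.8148, 0).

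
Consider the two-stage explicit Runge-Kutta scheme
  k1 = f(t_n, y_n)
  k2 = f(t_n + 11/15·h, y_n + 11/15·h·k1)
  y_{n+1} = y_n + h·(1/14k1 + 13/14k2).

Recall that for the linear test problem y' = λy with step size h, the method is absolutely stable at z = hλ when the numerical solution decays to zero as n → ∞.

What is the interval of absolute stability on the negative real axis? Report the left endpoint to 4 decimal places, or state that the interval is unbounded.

Set f=λy, z=hλ:
  k1=λy_n ⇒ h·k1=z·y_n;  k2=λ(1+11/15z)y_n ⇒ h·k2=z(1+11/15z)y_n
  y_{n+1}/y_n = 1 + 1/14z + 13/14z(1+11/15z) = 1 + z + 143/210z²
  Hence R(z) = 1 + z + 143/210z².

Boundary: |R(x)|=1, x<0.
x=-1.6: |R|=1.1432
R=1: x+143/210x²=0 ⇒ x=−210/143=-1.4685; min R=1−1/(4·143/210)=0.6329>−1
Confirm numerically:
  x=-1.372: |R|=0.90981 <1
  x=-0.991: |R|=0.67775 <1
  x=-0.902: |R|=0.65203 <1
  x=-1.862: |R|=1.49889 >1
  x=-1.675: |R|=1.23550 >1
So |R|<1 on (-1.4685, 0).

(-1.4685, 0).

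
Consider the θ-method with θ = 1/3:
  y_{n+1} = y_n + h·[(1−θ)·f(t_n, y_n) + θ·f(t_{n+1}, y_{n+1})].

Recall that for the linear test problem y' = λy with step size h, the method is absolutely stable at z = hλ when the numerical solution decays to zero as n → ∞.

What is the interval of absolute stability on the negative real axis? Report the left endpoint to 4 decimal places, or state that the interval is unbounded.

(-6.0000, 0).

Set f=λy, z=hλ:
  y_{n+1} = y_n + z·[2/3·y_n + 1/3·y_{n+1}] ⇒ (1 − 1/3z)y_{n+1} = (1 + 2/3z)y_n
  R(z) = (1 + 2/3z)/(1 − 1/3z).

Need |R(x)|<1, x<0.
x=-0.6: |R|=0.5000
R=−1: 1+2/3x = −1+1/3x ⇒ -1/3x=2 ⇒ x=2/(-1/3)=-6.0000
Confirm numerically:
  x=-4.047: |R|=0.72286 <1
  x=-4.024: |R|=0.71868 <1
  x=-2.816: |R|=0.45254 <1
  x=-6.528: |R|=1.05542 >1
  x=-6.506: |R|=1.05323 >1
  x=-6.498: |R|=1.05243 >1
So |R|<1 on (-6.0000, 0).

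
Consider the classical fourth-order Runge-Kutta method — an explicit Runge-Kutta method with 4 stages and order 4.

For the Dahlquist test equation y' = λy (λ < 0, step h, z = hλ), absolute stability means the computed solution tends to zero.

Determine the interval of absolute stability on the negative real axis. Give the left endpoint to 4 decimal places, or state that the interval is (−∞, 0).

Set f=λy, z=hλ:
  order 4, 4-stage ⇒ R(z)=1+z+z^2/2+z^3/6+z^4/24
  (e.g. R(-1.78)=0.28252, |R|=0.28252)

Find x<0 with |R(x)|<1.
x=-1.78: |R|=0.2825
|R(-2.96)|=1.2970 |R(-1.72)|=0.2758 |R(-1.23)|=0.3117
Bisect:
  x_lo=-3.2163 |R|=1.8695  x_hi=-0.1847 |R|=0.8314
  mid=-1.70048 |R|=0.27421 →hi
  mid=-2.45838 |R|=0.60908 →hi
  mid=-2.83734 |R|=1.08134 →lo
  mid=-2.64786 |R|=0.81181 →hi
  mid=-2.74260 |R|=0.93752 →hi
  mid=-2.78997 |R|=1.00707 →lo
  mid=-2.76628 |R|=0.97172 →hi
  mid=-2.77813 |R|=0.98925 →hi
  mid=-2.78405 |R|=0.99812 →hi
  mid=-2.78701 |R|=1.00259 →lo
  ...
  [-2.78534,-2.78516] ⇒ x*=-2.7853
Stable set (-2.7853, 0).

z∈(-2.7853,0).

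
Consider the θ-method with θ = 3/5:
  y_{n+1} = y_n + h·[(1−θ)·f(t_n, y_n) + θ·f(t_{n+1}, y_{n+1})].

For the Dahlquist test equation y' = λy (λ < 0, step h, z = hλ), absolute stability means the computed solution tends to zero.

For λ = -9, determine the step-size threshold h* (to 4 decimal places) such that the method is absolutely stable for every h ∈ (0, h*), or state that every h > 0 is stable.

Test eqn y'=λy, z=hλ:
  y_{n+1} = y_n + z·[2/5·y_n + 3/5·y_{n+1}] ⇒ (1 − 3/5z)y_{n+1} = (1 + 2/5z)y_n
  so R(z) = (1 + 2/5z)/(1 − 3/5z).

Find x<0 with |R(x)|<1.
x=-0.34: |R|=0.7176
x=-2: |R|=0.0909
x=-10: |R|=0.4286
x=-100: |R|=0.6393
θ=3/5≥1/2 ⇒ |1+2/5x|<|1−3/5x| ∀x<0 ⇒ unbounded interval.

(−∞, 0) — no finite endpoint. Any h>0 works for λ=-9.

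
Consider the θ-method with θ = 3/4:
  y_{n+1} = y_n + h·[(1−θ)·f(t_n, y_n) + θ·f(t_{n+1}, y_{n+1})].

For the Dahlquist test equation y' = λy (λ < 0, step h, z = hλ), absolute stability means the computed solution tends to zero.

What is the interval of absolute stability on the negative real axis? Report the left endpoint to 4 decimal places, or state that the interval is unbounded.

Set f=λy, z=hλ:
  y_{n+1} = y_n + z·[1/4·y_n + 3/4·y_{n+1}] ⇒ (1 − 3/4z)y_{n+1} = (1 + 1/4z)y_n
  R(z) = (1 + 1/4z)/(1 − 3/4z).

Need |R(x)|<1, x<0.
x=-0.39: |R|=0.6983
x=-2: |R|=0.2000
x=-10: |R|=0.1765
x=-100: |R|=0.3158
θ=3/4≥1/2 ⇒ |1+1/4x|<|1−3/4x| ∀x<0 ⇒ interval (−∞,0).

interval (−∞, 0).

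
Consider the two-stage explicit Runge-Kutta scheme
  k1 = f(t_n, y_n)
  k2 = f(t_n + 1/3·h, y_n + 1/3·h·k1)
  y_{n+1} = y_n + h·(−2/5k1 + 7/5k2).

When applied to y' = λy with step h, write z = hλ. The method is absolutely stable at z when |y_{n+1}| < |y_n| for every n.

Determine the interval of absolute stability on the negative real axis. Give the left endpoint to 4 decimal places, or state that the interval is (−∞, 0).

Set f=λy, z=hλ:
  k1=λy_n ⇒ h·k1=z·y_n;  k2=λ(1+1/3z)y_n ⇒ h·k2=z(1+1/3z)y_n
  y_{n+1}/y_n = 1 − 2/5z + 7/5z(1+1/3z) = 1 + z + 7/15z²
  ⇒ R(z) = 1 + z + 7/15z².

Solve |R(x)|<1 on ℝ⁻.
x=-1.15: |R|=0.4672
R=1: x+7/15x²=0 ⇒ x=−15/7=-2.1429; min R=1−1/(4·7/15)=0.4643>−1
Confirm numerically:
  x=-1.887: |R|=0.77469 <1
  x=-1.212: |R|=0.47351 <1
  x=-1.184: |R|=0.47020 <1
  x=-2.352: |R|=1.22956 >1
  x=-2.346: |R|=1.22240 >1
Stable set (-2.1429, 0).

(-2.1429, 0).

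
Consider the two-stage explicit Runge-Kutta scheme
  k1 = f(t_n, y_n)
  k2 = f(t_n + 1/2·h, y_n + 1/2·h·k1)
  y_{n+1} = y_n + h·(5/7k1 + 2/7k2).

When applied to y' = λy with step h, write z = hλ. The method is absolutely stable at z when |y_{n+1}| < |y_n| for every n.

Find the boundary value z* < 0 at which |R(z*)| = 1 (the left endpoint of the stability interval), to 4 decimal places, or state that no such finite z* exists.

On y'=λy, z=hλ:
  k1=λy_n ⇒ h·k1=z·y_n;  k2=λ(1+1/2z)y_n ⇒ h·k2=z(1+1/2z)y_n
  y_{n+1}/y_n = 1 + 5/7z + 2/7z(1+1/2z) = 1 + z + 1/7z²
  R(z) = 1 + z + 1/7z².

Solve |R(x)|<1 on ℝ⁻.
x=-1.1: |R|=0.0729
R=1: x+1/7x²=0 ⇒ x=−7=-7.0000; min R=1−1/(4·1/7)=-0.7500>−1
Confirm numerically:
  x=-6.582: |R|=0.60696 <1
  x=-6.551: |R|=0.57980 <1
  x=-6.289: |R|=0.36122 <1
  x=-5.130: |R|=0.37044 <1
  x=-7.486: |R|=1.51974 >1
  x=-7.394: |R|=1.41618 >1
  x=-7.296: |R|=1.30852 >1
Interval (-7.0000, 0).

left endpoint -7.0000.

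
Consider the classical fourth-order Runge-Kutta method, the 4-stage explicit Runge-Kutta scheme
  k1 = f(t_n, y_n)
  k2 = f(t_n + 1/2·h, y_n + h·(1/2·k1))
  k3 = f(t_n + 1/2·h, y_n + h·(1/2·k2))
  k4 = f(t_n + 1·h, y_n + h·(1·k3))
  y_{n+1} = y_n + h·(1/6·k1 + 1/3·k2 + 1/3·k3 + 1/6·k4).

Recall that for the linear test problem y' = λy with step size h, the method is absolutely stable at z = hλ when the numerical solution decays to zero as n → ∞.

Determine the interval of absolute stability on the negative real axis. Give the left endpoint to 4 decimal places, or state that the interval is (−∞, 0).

With y'=λy (z=hλ):
  order 4, 4-stage ⇒ R(z)=1+z+z^2/2+z^3/6+z^4/24
  (e.g. R(-0.93)=0.39956, |R|=0.39956)

Find x<0 with |R(x)|<1.
x=-0.93: |R|=0.3996
|R(-2.33)|=0.5043 |R(-2.22)|=0.4327 |R(-0.87)|=0.4226
Bisect:
  x_lo=-3.4644 |R|=2.6087  x_hi=-0.3428 |R|=0.7098
  mid=-1.90359 |R|=0.30570 →hi
  mid=-2.68399 |R|=0.85771 →hi
  mid=-3.07420 |R|=1.53041 →lo
  mid=-2.87910 |R|=1.15088 →lo
  mid=-2.78154 |R|=0.99436 →hi
  mid=-2.83032 |R|=1.07003 →lo
  mid=-2.80593 |R|=1.03156 →lo
  ...
  [-2.78535,-2.78516] ⇒ x*=-2.7853
Stable set (-2.7853, 0).

(-2.7853, 0).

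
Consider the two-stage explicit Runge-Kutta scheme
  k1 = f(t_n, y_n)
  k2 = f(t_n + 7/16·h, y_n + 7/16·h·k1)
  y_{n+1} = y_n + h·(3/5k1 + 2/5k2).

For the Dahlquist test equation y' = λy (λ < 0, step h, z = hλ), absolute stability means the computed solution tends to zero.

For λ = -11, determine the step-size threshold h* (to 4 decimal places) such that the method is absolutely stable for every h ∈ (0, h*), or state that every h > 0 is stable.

(-5.7143,0); λ=-11 ⇒ h* = (40/7)/11 = 0.5195.

With y'=λy (z=hλ):
  k1=λy_n ⇒ h·k1=z·y_n;  k2=λ(1+7/16z)y_n ⇒ h·k2=z(1+7/16z)y_n
  y_{n+1}/y_n = 1 + 3/5z + 2/5z(1+7/16z) = 1 + z + 7/40z²
  R(z) = 1 + z + 7/40z².

Find x<0 with |R(x)|<1.
x=-1.29: |R|=0.0012
R=1: x+7/40x²=0 ⇒ x=−40/7=-5.7143; min R=1−1/(4·7/40)=-0.4286>−1
Confirm numerically:
  x=-3.639: |R|=0.32159 <1
  x=-2.964: |R|=0.42657 <1
  x=-2.798: |R|=0.42796 <1
  x=-2.590: |R|=0.41608 <1
  x=-6.181: |R|=1.50483 >1
  x=-5.876: |R|=1.16629 >1
Stable set (-5.7143, 0).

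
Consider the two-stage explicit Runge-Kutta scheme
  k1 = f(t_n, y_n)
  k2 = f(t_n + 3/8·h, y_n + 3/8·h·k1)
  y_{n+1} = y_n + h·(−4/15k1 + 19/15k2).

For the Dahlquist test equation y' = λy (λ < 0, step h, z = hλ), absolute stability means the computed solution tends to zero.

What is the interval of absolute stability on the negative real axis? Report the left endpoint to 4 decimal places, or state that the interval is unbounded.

(-2.1053, 0).

Set f=λy, z=hλ:
  k1=λy_n ⇒ h·k1=z·y_n;  k2=λ(1+3/8z)y_n ⇒ h·k2=z(1+3/8z)y_n
  y_{n+1}/y_n = 1 − 4/15z + 19/15z(1+3/8z) = 1 + z + 19/40z²
  so R(z) = 1 + z + 19/40z².

Find x<0 with |R(x)|<1.
x=-0.62: |R|=0.5626
R=1: x+19/40x²=0 ⇒ x=−40/19=-2.1053; min R=1−1/(4·19/40)=0.4737>−1
Confirm numerically:
  x=-1.760: |R|=0.71136 <1
  x=-1.146: |R|=0.47783 <1
  x=-1.078: |R|=0.47399 <1
  x=-2.534: |R|=1.51605 >1
  x=-2.487: |R|=1.45096 >1
  x=-2.399: |R|=1.33472 >1
So |R|<1 on (-2.1053, 0).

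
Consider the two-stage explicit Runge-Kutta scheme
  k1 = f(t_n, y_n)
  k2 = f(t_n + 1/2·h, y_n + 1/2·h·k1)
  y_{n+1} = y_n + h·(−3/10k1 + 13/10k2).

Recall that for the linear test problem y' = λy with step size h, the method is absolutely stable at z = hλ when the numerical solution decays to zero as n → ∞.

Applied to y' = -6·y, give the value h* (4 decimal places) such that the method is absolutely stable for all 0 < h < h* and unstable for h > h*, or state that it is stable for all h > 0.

(-1.5385,0); λ=-6 ⇒ h* = (20/13)/6 = 0.2564.

Test eqn y'=λy, z=hλ:
  k1=λy_n ⇒ h·k1=z·y_n;  k2=λ(1+1/2z)y_n ⇒ h·k2=z(1+1/2z)y_n
  y_{n+1}/y_n = 1 − 3/10z + 13/10z(1+1/2z) = 1 + z + 13/20z²
  ⇒ R(z) = 1 + z + 13/20z².

Find x<0 with |R(x)|<1.
x=-1.11: |R|=0.6909
R=1: x+13/20x²=0 ⇒ x=−20/13=-1.5385; min R=1−1/(4·13/20)=0.6154>−1
Confirm numerically:
  x=-1.466: |R|=0.93095 <1
  x=-1.121: |R|=0.69582 <1
  x=-0.873: |R|=0.62238 <1
  x=-2.068: |R|=1.71181 >1
  x=-2.000: |R|=1.60000 >1
  x=-1.725: |R|=1.20916 >1
So |R|<1 on (-1.5385, 0).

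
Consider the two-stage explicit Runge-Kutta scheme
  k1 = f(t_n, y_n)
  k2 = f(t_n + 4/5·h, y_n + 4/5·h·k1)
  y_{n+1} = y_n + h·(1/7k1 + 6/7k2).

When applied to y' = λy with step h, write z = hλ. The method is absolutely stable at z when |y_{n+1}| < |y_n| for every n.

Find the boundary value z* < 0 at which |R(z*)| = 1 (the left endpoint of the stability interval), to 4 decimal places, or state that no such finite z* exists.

Test eqn y'=λy, z=hλ:
  k1=λy_n ⇒ h·k1=z·y_n;  k2=λ(1+4/5z)y_n ⇒ h·k2=z(1+4/5z)y_n
  y_{n+1}/y_n = 1 + 1/7z + 6/7z(1+4/5z) = 1 + z + 24/35z²
  ⇒ R(z) = 1 + z + 24/35z².

Boundary: |R(x)|=1, x<0.
x=-0.31: |R|=0.7559
R=1: x+24/35x²=0 ⇒ x=−35/24=-1.4583; min R=1−1/(4·24/35)=0.6354>−1
Confirm numerically:
  x=-1.181: |R|=0.77541 <1
  x=-0.844: |R|=0.64446 <1
  x=-0.673: |R|=0.63758 <1
  x=-2.050: |R|=1.83171 >1
  x=-2.049: |R|=1.82990 >1
  x=-2.019: |R|=1.77622 >1
So |R|<1 on (-1.4583, 0).

left endpoint -1.4583.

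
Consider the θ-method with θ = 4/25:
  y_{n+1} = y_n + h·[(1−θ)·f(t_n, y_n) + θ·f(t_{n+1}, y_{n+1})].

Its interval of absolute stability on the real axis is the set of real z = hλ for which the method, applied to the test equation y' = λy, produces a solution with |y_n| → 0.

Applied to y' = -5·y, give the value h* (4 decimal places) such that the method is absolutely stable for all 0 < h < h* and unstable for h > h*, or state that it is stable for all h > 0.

On y'=λy, z=hλ:
  y_{n+1} = y_n + z·[21/25·y_n + 4/25·y_{n+1}] ⇒ (1 − 4/25z)y_{n+1} = (1 + 21/25z)y_n
  so R(z) = (1 + 21/25z)/(1 − 4/25z).

Find x<0 with |R(x)|<1.
x=-0.56: |R|=0.4860
R=−1: 1+21/25x = −1+4/25x ⇒ -17/25x=2 ⇒ x=2/(-17/25)=-2.9412
Confirm numerically:
  x=-2.212: |R|=0.63377 <1
  x=-2.044: |R|=0.54027 <1
  x=-1.544: |R|=0.23813 <1
  x=-3.346: |R|=1.17929 >1
  x=-3.194: |R|=1.11378 >1
  x=-3.172: |R|=1.10412 >1
Stable set (-2.9412, 0).

(-2.9412,0); λ=-5 ⇒ h* = (50/17)/5 = 0.5882.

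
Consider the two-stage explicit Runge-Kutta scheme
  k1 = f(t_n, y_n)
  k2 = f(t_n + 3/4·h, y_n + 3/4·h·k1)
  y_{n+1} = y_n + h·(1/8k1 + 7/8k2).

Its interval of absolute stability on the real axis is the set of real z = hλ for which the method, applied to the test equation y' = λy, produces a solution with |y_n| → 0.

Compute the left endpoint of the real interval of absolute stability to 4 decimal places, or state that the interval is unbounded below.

z* = -1.5238.

On y'=λy, z=hλ:
  k1=λy_n ⇒ h·k1=z·y_n;  k2=λ(1+3/4z)y_n ⇒ h·k2=z(1+3/4z)y_n
  y_{n+1}/y_n = 1 + 1/8z + 7/8z(1+3/4z) = 1 + z + 21/32z²
  R(z) = 1 + z + 21/32z².

Find x<0 with |R(x)|<1.
x=-0.76: |R|=0.6190
R=1: x+21/32x²=0 ⇒ x=−32/21=-1.5238; min R=1−1/(4·21/32)=0.6190>−1
Confirm numerically:
  x=-1.425: |R|=0.90760 <1
  x=-1.277: |R|=0.79317 <1
  x=-1.191: |R|=0.73988 <1
  x=-0.718: |R|=0.62031 <1
  x=-2.007: |R|=1.63641 >1
  x=-1.856: |R|=1.40461 >1
Stable set (-1.5238, 0).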